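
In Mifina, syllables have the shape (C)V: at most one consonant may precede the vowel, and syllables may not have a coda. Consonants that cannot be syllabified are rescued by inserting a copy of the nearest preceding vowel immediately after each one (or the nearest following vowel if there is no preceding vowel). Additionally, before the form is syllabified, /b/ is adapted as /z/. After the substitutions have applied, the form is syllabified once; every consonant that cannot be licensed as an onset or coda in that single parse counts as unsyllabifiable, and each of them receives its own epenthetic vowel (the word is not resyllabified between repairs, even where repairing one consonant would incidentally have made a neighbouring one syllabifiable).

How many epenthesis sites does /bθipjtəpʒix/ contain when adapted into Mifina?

After substitution the input is /zθipjtəpʒix/.
The unsyllabifiable consonants are /z/, /p/, /j/, /p/, /x/; each receives one epenthetic vowel.

5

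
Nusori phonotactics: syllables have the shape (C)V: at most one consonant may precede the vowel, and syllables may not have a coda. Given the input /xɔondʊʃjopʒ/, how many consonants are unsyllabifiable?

4

Under (C)V, the unsyllabifiable consonants are /n/, /ʃ/, /p/, /ʒ/ (no codas are permitted; onsets are limited to one consonant).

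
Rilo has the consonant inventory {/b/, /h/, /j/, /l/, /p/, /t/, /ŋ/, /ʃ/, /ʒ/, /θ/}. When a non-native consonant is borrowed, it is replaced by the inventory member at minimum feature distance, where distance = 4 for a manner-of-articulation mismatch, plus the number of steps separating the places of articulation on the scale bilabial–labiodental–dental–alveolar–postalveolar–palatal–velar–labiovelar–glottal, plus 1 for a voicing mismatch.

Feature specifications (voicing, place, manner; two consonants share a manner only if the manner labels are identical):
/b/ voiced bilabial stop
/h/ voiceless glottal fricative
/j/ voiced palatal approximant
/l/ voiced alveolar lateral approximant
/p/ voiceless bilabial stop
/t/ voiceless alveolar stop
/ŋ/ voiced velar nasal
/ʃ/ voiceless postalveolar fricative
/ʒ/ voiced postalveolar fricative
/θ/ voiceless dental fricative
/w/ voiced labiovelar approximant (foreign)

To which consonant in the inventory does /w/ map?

/j/ is closest: same manner (approximant), place distance 2 (labiovelar→palatal), same voicing; total 2. Next closest is /ŋ/ at distance 5.

j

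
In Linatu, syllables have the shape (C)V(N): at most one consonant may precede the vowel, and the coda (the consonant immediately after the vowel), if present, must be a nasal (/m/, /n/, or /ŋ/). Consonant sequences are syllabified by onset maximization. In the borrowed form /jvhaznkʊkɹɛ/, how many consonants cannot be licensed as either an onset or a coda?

5

Syllabifying with onset maximization leaves /j/, /v/, /z/, /n/, /k/ stranded (only a nasal (/m/, /n/, or /ŋ/) is licensed in coda position; onsets are limited to one consonant).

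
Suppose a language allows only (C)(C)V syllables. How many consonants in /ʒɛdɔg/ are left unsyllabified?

1

The consonants /g/ cannot be parsed into a legal (C)(C)V syllable (no codas are permitted; onsets may contain at most 2 consonants).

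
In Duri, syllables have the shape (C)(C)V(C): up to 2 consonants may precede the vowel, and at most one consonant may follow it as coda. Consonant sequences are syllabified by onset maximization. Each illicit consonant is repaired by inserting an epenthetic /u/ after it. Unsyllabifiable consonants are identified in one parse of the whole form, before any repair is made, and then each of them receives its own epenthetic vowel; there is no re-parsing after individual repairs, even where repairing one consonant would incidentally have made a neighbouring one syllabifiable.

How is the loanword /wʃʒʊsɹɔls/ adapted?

Syllabifying with onset maximization leaves /w/, /s/ stranded (at most one coda consonant is licensed; onsets may contain at most 2 consonants).
Inserting the epenthetic vowel yields /w/ → /wu/, /s/ → /su/.

wuʃʒʊsɹɔlsu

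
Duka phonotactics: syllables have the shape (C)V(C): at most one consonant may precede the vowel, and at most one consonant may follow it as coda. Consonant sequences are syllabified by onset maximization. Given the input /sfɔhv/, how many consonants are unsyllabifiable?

2

Syllabifying with onset maximization leaves /s/, /v/ stranded (at most one coda consonant is licensed; onsets are limited to one consonant).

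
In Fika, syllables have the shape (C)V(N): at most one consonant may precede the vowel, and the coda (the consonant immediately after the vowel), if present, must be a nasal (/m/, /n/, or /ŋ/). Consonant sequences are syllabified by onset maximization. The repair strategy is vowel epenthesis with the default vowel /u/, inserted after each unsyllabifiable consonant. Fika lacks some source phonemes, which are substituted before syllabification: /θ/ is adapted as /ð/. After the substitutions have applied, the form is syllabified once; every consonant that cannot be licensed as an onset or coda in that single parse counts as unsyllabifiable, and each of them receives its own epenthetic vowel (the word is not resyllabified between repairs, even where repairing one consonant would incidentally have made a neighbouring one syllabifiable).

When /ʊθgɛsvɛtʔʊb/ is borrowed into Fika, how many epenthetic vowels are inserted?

After substitution the input is /ʊðgɛsvɛtʔʊb/.
The unsyllabifiable consonants are /ð/, /s/, /t/, /b/; each receives one epenthetic vowel.

4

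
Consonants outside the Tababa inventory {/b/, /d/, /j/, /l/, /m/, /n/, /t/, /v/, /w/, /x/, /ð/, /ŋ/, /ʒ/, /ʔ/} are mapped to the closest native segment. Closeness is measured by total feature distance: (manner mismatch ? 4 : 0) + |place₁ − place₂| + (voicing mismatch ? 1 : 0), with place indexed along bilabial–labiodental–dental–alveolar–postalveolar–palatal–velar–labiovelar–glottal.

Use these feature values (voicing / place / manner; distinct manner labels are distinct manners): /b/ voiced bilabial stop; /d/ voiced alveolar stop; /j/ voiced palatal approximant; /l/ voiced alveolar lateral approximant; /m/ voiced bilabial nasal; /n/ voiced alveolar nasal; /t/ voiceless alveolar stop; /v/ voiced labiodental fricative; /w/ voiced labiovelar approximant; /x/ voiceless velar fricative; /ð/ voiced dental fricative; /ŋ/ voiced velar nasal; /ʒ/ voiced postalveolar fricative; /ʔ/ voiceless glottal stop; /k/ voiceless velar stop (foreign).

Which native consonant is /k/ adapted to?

ʔ

/ʔ/ is closest: same manner (stop), place distance 2 (velar→glottal), same voicing; total 2. Next closest is /t/ at distance 3.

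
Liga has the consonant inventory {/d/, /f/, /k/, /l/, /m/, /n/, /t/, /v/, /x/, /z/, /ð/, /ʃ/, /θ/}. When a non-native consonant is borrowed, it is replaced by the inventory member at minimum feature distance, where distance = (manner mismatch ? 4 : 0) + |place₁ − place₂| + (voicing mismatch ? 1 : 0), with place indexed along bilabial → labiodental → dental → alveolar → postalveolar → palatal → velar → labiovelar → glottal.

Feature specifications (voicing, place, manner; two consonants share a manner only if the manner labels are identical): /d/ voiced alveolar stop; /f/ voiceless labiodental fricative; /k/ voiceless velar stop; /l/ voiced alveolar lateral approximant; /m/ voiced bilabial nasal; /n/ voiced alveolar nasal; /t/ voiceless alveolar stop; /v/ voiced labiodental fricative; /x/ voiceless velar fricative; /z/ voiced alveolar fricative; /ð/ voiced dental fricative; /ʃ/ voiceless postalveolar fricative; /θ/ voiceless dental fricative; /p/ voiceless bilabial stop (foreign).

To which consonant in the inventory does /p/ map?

t

/t/ is closest: same manner (stop), place distance 3 (bilabial→alveolar), same voicing; total 3. Next closest is /d/ at distance 4.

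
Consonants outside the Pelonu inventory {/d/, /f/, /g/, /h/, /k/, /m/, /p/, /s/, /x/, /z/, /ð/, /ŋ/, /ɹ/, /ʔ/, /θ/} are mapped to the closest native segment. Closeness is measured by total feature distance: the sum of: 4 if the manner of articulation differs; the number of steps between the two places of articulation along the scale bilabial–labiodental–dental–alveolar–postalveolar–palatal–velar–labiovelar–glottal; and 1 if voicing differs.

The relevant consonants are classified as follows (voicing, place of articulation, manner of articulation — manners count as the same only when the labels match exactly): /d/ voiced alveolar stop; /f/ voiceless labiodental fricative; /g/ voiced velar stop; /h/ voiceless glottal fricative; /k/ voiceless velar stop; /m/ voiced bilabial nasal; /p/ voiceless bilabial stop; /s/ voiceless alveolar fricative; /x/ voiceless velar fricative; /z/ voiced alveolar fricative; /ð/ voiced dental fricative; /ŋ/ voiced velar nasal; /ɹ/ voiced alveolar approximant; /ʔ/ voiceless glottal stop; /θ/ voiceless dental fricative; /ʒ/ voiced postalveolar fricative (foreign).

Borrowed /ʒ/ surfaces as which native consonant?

z

/z/ is closest: same manner (fricative), place distance 1 (postalveolar→alveolar), same voicing; total 1. Next closest is /s/ at distance 2.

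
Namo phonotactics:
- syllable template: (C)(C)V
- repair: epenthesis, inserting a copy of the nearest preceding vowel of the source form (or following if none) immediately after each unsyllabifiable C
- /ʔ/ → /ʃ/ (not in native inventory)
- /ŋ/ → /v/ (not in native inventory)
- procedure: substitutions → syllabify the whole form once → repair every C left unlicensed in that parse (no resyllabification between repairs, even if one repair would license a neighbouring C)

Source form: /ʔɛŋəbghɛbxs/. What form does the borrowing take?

ʃɛvəbəghɛbɛxɛsɛ

Substitution: /ʔ/ → /ʃ/, /ŋ/ → /v/, giving /ʃɛvəbghɛbxs/.
Under (C)(C)V, the unsyllabifiable consonants are /b/, /b/, /x/, /s/ (no codas are permitted; onsets may contain at most 2 consonants).
Inserting the epenthetic vowel yields /b/ → /bə/, /b/ → /bɛ/, /x/ → /xɛ/, /s/ → /sɛ/.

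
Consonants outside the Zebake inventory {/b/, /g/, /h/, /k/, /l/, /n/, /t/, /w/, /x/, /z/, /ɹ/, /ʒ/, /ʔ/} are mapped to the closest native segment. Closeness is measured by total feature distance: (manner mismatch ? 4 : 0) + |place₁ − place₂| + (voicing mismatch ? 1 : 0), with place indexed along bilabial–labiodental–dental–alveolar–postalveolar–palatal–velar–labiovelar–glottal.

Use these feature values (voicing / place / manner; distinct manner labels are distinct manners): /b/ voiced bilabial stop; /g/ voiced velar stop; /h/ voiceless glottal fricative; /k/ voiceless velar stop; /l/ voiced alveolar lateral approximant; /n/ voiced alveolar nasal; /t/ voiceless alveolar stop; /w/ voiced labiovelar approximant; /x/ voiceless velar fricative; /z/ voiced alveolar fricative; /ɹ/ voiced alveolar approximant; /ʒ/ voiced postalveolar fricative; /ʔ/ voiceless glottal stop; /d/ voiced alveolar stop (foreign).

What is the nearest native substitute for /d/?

t

/t/ is closest: same manner (stop), place distance 0 (alveolar→alveolar), voicing differs (+1); total 1. Next closest is /b/ at distance 3.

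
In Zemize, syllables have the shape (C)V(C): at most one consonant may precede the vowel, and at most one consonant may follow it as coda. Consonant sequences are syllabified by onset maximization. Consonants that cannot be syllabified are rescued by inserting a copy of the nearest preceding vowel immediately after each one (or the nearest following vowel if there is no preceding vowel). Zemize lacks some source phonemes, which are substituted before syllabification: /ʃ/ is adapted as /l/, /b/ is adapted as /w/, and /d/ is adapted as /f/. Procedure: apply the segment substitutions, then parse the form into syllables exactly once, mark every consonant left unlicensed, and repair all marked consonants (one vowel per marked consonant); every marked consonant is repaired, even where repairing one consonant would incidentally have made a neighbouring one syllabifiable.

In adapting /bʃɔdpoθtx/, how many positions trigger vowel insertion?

3

After substitution the input is /wlɔfpoθtx/.
The unsyllabifiable consonants are /w/, /t/, /x/; each receives one epenthetic vowel.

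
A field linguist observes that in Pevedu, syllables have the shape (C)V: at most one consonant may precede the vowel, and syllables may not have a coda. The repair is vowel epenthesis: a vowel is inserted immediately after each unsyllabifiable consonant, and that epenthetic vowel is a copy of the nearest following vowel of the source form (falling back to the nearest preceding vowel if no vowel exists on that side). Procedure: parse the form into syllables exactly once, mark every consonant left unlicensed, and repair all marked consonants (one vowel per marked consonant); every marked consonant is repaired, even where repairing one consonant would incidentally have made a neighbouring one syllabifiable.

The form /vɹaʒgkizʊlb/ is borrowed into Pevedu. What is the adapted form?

vaɹaʒigikizʊlʊbʊ

Under (C)V, the unsyllabifiable consonants are /v/, /ʒ/, /g/, /l/, /b/ (no codas are permitted; onsets are limited to one consonant).
Epenthesis after each stranded consonant: /v/ → /va/, /ʒ/ → /ʒi/, /g/ → /gi/, /l/ → /lʊ/, /b/ → /bʊ/.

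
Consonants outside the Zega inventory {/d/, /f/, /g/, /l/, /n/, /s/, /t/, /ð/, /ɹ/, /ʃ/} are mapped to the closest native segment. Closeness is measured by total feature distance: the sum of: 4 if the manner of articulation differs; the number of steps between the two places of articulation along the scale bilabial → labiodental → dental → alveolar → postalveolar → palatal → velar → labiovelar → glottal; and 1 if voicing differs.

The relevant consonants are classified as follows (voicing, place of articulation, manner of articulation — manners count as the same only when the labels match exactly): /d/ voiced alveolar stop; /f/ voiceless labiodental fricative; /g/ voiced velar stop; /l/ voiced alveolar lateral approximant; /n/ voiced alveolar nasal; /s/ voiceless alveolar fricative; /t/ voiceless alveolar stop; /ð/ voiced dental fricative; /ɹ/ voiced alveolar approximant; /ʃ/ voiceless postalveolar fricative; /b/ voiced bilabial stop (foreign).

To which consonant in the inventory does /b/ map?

/d/ is closest: same manner (stop), place distance 3 (bilabial→alveolar), same voicing; total 3. Next closest is /t/ at distance 4.

d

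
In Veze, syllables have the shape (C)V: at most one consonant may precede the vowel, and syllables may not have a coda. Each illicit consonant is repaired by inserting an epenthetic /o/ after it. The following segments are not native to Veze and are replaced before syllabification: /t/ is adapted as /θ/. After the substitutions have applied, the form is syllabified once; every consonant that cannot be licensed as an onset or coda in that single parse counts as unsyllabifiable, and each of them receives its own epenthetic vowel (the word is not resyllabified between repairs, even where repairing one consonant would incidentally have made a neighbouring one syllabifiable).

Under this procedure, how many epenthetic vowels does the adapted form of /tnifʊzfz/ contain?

After substitution the input is /θnifʊzfz/.
The unsyllabifiable consonants are /θ/, /z/, /f/, /z/; each receives one epenthetic vowel.

4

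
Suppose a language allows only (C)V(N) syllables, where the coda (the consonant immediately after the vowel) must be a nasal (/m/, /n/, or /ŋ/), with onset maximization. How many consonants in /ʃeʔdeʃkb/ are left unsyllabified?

Under (C)V(N), the unsyllabifiable consonants are /ʔ/, /ʃ/, /k/, /b/ (only a nasal (/m/, /n/, or /ŋ/) is licensed in coda position; onsets are limited to one consonant).

4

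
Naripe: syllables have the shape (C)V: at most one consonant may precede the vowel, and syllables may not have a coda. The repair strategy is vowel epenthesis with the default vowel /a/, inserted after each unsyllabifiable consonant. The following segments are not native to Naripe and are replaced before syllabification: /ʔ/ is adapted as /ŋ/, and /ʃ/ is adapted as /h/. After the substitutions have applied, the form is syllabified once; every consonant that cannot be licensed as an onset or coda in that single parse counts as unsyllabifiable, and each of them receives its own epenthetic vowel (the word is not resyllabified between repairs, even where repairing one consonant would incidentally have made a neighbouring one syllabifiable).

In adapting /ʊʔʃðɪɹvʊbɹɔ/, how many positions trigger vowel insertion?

4

After substitution the input is /ʊŋhðɪɹvʊbɹɔ/.
The unsyllabifiable consonants are /ŋ/, /h/, /ɹ/, /b/; each receives one epenthetic vowel.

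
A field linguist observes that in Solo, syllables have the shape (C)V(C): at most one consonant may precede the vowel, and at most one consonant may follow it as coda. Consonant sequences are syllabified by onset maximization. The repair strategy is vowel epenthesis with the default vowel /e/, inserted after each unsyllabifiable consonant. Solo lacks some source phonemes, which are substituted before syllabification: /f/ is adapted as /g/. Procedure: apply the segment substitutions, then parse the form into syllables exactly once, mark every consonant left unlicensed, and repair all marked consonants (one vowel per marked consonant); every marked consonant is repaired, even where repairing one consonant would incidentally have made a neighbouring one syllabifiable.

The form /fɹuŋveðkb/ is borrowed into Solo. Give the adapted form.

Substitution: /f/ → /g/, giving /gɹuŋveðkb/.
Syllabifying with onset maximization leaves /g/, /k/, /b/ stranded (at most one coda consonant is licensed; onsets are limited to one consonant).
Each unlicensed consonant becomes the onset of a new syllable: /g/ → /ge/, /k/ → /ke/, /b/ → /be/.

geɹuŋveðkebe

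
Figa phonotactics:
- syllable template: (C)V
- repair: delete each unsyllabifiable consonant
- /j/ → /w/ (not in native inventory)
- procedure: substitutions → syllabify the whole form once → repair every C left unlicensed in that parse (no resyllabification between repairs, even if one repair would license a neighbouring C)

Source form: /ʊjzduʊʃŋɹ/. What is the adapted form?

ʊduʊ

Substitution: /j/ → /w/, giving /ʊwzduʊʃŋɹ/.
Syllabifying with onset maximization leaves /w/, /z/, /ʃ/, /ŋ/, /ɹ/ stranded (no codas are permitted; onsets are limited to one consonant).
Deleting the stranded consonants removes /w/, /z/, /ʃ/, /ŋ/, /ɹ/.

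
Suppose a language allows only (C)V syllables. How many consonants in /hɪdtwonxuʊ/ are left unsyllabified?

3

The consonants /d/, /t/, /n/ cannot be parsed into a legal (C)V syllable (no codas are permitted; onsets are limited to one consonant).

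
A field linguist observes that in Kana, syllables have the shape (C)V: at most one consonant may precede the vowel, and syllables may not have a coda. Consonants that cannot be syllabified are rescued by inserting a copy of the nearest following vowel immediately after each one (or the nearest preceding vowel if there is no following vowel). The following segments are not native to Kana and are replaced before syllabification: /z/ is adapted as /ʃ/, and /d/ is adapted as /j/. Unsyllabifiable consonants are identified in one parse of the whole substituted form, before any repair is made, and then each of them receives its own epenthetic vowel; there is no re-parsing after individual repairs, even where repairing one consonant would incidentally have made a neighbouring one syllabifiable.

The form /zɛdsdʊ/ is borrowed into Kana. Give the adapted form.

ʃɛjʊsʊjʊ

Substitution: /z/ → /ʃ/, /d/ → /j/, giving /ʃɛjsjʊ/.
The consonants /j/, /s/ cannot be parsed into a legal (C)V syllable (no codas are permitted; onsets are limited to one consonant).
Each unlicensed consonant becomes the onset of a new syllable: /j/ → /jʊ/, /s/ → /sʊ/.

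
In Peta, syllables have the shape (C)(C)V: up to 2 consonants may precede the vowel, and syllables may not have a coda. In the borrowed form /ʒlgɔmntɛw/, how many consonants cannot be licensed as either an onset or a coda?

Syllabifying with onset maximization leaves /ʒ/, /m/, /w/ stranded (no codas are permitted; onsets may contain at most 2 consonants).

3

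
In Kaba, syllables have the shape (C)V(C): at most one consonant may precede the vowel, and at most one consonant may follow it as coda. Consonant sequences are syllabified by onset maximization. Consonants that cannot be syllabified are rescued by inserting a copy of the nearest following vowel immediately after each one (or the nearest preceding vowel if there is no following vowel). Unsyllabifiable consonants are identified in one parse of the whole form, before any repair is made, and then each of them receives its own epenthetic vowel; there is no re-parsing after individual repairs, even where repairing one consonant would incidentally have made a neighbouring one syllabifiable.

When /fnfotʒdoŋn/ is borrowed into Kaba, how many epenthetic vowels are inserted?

4

The unsyllabifiable consonants are /f/, /n/, /ʒ/, /n/; each receives one epenthetic vowel.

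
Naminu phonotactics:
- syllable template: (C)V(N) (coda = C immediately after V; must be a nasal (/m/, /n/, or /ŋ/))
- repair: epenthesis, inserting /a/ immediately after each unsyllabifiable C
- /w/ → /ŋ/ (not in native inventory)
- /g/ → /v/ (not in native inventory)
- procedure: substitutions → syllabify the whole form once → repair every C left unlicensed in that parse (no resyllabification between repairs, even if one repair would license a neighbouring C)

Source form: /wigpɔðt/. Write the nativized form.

ŋivapɔðata

Substitution: /w/ → /ŋ/, /g/ → /v/, giving /ŋivpɔðt/.
Under (C)V(N), the unsyllabifiable consonants are /v/, /ð/, /t/ (only a nasal (/m/, /n/, or /ŋ/) is licensed in coda position; onsets are limited to one consonant).
Epenthesis after each stranded consonant: /v/ → /va/, /ð/ → /ða/, /t/ → /ta/.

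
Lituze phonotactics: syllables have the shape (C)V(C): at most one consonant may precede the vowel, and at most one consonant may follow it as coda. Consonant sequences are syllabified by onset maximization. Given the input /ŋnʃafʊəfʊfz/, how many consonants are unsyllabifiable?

Under (C)V(C), the unsyllabifiable consonants are /ŋ/, /n/, /z/ (at most one coda consonant is licensed; onsets are limited to one consonant).

3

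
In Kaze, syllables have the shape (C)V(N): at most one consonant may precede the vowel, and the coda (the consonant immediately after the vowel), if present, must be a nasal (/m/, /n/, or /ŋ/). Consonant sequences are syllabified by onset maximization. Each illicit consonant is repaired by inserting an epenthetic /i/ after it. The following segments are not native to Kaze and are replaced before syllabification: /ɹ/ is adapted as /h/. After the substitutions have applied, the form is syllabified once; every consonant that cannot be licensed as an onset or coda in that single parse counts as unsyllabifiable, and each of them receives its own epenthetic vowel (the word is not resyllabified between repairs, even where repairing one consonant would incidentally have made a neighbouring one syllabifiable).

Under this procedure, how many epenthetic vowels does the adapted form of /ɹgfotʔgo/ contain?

4

After substitution the input is /hgfotʔgo/.
The unsyllabifiable consonants are /h/, /g/, /t/, /ʔ/; each receives one epenthetic vowel.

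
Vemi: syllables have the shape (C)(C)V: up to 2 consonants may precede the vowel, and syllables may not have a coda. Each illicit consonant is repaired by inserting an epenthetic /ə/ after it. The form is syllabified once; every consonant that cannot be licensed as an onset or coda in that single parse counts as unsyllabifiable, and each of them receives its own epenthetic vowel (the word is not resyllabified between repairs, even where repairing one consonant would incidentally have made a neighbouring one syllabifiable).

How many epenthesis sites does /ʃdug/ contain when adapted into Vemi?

The unsyllabifiable consonants are /g/; each receives one epenthetic vowel.

1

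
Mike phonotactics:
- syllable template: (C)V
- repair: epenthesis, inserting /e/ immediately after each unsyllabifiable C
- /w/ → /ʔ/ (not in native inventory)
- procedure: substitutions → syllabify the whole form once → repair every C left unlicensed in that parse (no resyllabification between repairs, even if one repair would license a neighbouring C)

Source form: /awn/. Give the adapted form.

aʔene

Substitution: /w/ → /ʔ/, giving /aʔn/.
Syllabifying with onset maximization leaves /ʔ/, /n/ stranded (no codas are permitted; onsets are limited to one consonant).
Inserting the epenthetic vowel yields /ʔ/ → /ʔe/, /n/ → /ne/.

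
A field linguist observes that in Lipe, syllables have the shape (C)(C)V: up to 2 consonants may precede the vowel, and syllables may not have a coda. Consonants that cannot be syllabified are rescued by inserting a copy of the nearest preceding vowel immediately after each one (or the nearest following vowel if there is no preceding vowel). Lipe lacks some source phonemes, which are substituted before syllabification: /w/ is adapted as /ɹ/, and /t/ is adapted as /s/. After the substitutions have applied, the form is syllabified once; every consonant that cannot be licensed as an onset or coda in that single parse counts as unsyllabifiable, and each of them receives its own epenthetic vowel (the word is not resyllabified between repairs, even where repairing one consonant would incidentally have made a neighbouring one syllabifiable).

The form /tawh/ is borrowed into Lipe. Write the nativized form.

Substitution: /t/ → /s/, /w/ → /ɹ/, giving /saɹh/.
Syllabifying with onset maximization leaves /ɹ/, /h/ stranded (no codas are permitted; onsets may contain at most 2 consonants).
Inserting the epenthetic vowel yields /ɹ/ → /ɹa/, /h/ → /ha/.

saɹaha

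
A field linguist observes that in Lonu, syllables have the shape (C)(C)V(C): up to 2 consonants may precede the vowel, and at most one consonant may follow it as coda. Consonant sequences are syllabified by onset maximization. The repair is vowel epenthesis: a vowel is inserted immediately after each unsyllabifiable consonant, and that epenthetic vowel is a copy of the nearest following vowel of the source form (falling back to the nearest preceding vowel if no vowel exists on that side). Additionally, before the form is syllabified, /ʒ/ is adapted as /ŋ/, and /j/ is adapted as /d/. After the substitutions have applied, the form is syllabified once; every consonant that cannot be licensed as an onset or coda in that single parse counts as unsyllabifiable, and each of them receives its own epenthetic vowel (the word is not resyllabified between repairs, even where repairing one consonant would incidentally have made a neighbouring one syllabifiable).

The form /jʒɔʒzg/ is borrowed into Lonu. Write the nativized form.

dŋɔŋzɔgɔ

Substitution: /j/ → /d/, /ʒ/ → /ŋ/, giving /dŋɔŋzg/.
Syllabifying with onset maximization leaves /z/, /g/ stranded (at most one coda consonant is licensed; onsets may contain at most 2 consonants).
Epenthesis after each stranded consonant: /z/ → /zɔ/, /g/ → /gɔ/.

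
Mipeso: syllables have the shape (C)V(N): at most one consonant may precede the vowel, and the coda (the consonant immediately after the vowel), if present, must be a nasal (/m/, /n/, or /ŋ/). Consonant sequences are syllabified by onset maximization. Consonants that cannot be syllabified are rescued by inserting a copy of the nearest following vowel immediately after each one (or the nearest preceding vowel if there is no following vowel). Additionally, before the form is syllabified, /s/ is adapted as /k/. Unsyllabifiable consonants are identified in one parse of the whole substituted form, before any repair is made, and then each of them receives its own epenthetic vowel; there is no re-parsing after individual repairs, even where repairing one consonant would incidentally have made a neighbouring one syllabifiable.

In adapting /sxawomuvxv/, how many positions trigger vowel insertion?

After substitution the input is /kxawomuvxv/.
The unsyllabifiable consonants are /k/, /v/, /x/, /v/; each receives one epenthetic vowel.

4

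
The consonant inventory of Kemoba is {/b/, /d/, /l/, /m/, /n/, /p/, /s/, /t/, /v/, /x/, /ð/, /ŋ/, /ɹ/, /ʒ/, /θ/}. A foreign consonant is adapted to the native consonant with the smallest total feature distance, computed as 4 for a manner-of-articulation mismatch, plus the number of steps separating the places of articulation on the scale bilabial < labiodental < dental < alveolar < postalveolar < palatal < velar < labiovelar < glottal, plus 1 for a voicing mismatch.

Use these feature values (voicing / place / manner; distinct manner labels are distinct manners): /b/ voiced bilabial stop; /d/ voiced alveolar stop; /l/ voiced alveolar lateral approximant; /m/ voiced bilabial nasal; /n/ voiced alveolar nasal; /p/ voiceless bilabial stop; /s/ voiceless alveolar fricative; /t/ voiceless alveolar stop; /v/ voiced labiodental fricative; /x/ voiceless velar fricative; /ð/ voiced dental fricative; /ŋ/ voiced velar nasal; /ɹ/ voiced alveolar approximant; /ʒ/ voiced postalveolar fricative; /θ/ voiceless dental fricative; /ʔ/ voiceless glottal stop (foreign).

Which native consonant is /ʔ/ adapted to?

t

/t/ is closest: same manner (stop), place distance 5 (glottal→alveolar), same voicing; total 5. Next closest is /d/ at distance 6.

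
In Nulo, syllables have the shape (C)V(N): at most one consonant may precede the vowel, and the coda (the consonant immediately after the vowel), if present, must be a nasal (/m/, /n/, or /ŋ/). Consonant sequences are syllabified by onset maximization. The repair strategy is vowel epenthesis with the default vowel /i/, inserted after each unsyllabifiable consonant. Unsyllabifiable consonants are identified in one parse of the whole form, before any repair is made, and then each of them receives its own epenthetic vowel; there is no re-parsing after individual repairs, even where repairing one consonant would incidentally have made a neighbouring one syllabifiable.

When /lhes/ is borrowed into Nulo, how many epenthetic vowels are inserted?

2

The unsyllabifiable consonants are /l/, /s/; each receives one epenthetic vowel.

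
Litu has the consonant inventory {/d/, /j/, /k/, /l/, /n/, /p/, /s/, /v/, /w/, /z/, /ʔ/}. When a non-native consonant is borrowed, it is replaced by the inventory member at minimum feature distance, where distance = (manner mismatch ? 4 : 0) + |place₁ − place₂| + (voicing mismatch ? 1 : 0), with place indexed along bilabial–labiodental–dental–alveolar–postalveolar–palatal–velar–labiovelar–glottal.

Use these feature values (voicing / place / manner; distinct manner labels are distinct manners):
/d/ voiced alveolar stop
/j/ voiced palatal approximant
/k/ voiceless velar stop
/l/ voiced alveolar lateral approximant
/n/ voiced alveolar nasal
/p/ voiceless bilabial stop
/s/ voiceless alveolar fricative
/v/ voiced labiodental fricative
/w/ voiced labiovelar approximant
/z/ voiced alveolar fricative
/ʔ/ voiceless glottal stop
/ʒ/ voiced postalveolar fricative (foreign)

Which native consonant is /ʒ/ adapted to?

z

/z/ is closest: same manner (fricative), place distance 1 (postalveolar→alveolar), same voicing; total 1. Next closest is /s/ at distance 2.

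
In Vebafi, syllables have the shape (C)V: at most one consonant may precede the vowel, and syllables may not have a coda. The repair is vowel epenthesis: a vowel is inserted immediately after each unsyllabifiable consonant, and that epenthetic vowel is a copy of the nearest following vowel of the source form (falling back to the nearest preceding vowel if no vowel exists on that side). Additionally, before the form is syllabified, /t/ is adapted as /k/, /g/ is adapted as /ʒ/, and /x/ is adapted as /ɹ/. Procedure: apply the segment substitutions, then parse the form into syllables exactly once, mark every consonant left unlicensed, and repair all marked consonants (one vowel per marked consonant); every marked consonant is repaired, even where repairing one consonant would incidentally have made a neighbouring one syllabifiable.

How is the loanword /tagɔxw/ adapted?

Substitution: /t/ → /k/, /g/ → /ʒ/, /x/ → /ɹ/, giving /kaʒɔɹw/.
The consonants /ɹ/, /w/ cannot be parsed into a legal (C)V syllable (no codas are permitted; onsets are limited to one consonant).
Epenthesis after each stranded consonant: /ɹ/ → /ɹɔ/, /w/ → /wɔ/.

kaʒɔɹɔwɔ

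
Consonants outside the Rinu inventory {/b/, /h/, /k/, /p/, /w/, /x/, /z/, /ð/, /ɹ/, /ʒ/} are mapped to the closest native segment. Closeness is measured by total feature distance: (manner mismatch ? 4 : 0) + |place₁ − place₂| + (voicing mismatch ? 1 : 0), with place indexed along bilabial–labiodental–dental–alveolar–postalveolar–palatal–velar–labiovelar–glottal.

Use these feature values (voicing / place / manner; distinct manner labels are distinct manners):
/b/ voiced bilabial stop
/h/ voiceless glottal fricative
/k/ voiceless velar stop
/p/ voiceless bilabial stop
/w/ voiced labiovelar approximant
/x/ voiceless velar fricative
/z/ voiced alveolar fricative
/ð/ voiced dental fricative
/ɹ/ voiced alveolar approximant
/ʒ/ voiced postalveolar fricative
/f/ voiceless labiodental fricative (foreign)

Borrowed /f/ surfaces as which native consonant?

/ð/ is closest: same manner (fricative), place distance 1 (labiodental→dental), voicing differs (+1); total 2. Next closest is /z/ at distance 3.

ð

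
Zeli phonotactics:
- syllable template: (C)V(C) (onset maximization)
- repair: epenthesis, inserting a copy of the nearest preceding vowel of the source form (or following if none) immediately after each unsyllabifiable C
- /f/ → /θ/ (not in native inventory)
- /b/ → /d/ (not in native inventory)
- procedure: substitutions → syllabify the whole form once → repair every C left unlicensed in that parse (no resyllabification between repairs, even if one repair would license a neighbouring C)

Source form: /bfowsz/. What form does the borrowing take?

doθowsozo

Substitution: /b/ → /d/, /f/ → /θ/, giving /dθowsz/.
Under (C)V(C), the unsyllabifiable consonants are /d/, /s/, /z/ (at most one coda consonant is licensed; onsets are limited to one consonant).
Each unlicensed consonant becomes the onset of a new syllable: /d/ → /do/, /s/ → /so/, /z/ → /zo/.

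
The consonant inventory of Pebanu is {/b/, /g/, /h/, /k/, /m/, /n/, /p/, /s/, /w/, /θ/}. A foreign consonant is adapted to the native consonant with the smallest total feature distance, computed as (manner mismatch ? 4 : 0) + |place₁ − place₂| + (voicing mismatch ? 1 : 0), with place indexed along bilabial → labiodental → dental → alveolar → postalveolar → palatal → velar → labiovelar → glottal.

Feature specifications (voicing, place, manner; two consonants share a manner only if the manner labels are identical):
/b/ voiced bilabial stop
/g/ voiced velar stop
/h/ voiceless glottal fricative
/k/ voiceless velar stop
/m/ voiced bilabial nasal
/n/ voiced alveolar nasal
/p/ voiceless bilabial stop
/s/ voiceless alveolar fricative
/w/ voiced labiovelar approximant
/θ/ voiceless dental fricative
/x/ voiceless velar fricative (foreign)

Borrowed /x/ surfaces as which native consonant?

/h/ is closest: same manner (fricative), place distance 2 (velar→glottal), same voicing; total 2. Next closest is /s/ at distance 3.

h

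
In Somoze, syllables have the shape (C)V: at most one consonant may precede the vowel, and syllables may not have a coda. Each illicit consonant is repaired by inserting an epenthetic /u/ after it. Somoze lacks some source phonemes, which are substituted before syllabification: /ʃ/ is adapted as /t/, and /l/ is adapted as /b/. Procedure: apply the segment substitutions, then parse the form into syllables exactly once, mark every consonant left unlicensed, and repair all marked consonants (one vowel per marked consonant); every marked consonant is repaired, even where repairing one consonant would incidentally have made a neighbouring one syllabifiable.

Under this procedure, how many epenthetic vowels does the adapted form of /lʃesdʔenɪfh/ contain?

After substitution the input is /btesdʔenɪfh/.
The unsyllabifiable consonants are /b/, /s/, /d/, /f/, /h/; each receives one epenthetic vowel.

5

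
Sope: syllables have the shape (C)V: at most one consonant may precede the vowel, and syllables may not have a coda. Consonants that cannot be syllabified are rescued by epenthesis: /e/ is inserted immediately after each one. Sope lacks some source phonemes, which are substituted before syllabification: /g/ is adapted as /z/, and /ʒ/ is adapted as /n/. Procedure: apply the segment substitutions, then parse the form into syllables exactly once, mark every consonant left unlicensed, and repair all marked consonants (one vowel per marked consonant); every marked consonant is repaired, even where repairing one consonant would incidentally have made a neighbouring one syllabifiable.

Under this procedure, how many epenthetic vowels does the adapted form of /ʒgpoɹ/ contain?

3

After substitution the input is /nzpoɹ/.
The unsyllabifiable consonants are /n/, /z/, /ɹ/; each receives one epenthetic vowel.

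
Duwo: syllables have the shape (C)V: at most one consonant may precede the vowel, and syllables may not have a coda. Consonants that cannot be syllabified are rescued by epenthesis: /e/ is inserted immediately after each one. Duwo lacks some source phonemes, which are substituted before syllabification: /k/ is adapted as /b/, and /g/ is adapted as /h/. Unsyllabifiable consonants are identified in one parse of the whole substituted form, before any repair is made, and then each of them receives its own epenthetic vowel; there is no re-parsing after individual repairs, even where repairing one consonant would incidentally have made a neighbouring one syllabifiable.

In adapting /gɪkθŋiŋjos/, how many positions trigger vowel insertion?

After substitution the input is /hɪbθŋiŋjos/.
The unsyllabifiable consonants are /b/, /θ/, /ŋ/, /s/; each receives one epenthetic vowel.

4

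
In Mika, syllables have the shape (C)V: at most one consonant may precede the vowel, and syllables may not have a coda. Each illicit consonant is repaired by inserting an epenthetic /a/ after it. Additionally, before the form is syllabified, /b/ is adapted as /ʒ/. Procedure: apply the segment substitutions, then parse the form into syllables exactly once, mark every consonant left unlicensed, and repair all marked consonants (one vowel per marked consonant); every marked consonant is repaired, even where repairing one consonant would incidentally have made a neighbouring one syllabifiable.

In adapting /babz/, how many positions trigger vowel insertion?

2

After substitution the input is /ʒaʒz/.
The unsyllabifiable consonants are /ʒ/, /z/; each receives one epenthetic vowel.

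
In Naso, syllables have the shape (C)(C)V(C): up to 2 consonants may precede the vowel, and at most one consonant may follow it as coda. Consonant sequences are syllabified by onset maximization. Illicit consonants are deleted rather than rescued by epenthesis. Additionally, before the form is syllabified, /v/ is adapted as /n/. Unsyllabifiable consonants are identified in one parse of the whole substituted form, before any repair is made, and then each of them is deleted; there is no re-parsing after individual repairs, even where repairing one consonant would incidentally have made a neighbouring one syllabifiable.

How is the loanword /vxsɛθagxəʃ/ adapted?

xsɛθagxəʃ

Substitution: /v/ → /n/, giving /nxsɛθagxəʃ/.
Under (C)(C)V(C), the unsyllabifiable consonants are /n/ (at most one coda consonant is licensed; onsets may contain at most 2 consonants).
Deleting the stranded consonants removes /n/.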